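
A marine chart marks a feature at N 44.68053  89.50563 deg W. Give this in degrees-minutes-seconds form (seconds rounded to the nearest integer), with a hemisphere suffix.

44°40′50″ N, 89°30′20″ W

Lat: 0.680530° → 40.83180′; 0.83180 × 60 = 49.91″
λ: whole degrees 89; 30.33780′ → 30′ and 20.27″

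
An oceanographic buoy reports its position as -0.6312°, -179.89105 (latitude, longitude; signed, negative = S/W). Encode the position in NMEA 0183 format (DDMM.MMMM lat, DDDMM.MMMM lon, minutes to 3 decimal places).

0037.872,S / 17953.463,W

Latitude is negative → S; |value| = 0.631200
φ: fractional part 0.631200 → 37.87200 minutes
Longitude is negative → W; |value| = 179.891050
Lon: fractional part 0.891050 → 53.46300 minutes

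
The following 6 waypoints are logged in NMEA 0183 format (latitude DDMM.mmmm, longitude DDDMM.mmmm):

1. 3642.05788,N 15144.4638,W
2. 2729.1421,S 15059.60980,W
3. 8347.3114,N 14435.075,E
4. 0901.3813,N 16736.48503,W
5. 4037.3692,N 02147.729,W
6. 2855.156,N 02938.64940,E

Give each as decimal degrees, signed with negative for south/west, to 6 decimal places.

1. 36.700965, -151.741063
2. -27.485702, -150.993497
3. 83.788523, 144.584583
4. 9.023022, -167.608084
5. 40.622820, -21.795483
6. 28.919267, 29.644157

Point 1:
  Latitude: degrees = first 2 digits = 36, minutes = 42.05788; 36 + 42.05788/60 = 36.7009647
  N → positive
  Longitude: degrees = first 3 digits = 151, minutes = 44.4638; 151 + 44.4638/60 = 151.7410633
  W ⇒ negate
Point 2:
  Lat: degrees = first 2 digits = 27, minutes = 29.1421; 27 + 29.1421/60 = 27.4857017
  S → negative
  Lon: split at 3 digits → 150° and 59.6098′; 150 + 59.6098/60 = 150.9934967
  hemisphere W, so the sign is −
Point 3:
  Lat: split at 2 digits → 83° and 47.3114′; 83 + 47.3114/60 = 83.7885233
  N → positive
  λ: split at 3 digits → 144° and 35.075′; 144 + 35.075/60 = 144.5845833
  E ⇒ keep positive
Point 4:
  Latitude: split at 2 digits → 09° and 1.3813′; 9 + 1.3813/60 = 9.0230217
  N ⇒ keep positive
  λ: degrees = first 3 digits = 167, minutes = 36.48503; 167 + 36.48503/60 = 167.6080838
  W ⇒ negate
Point 5:
  Lat: degrees = first 2 digits = 40, minutes = 37.3692; 40 + 37.3692/60 = 40.6228200
  N → positive
  Lon: split at 3 digits → 021° and 47.729′; 21 + 47.729/60 = 21.7954833
  W ⇒ negate
Point 6:
  Latitude: degrees = first 2 digits = 28, minutes = 55.156; 28 + 55.156/60 = 28.9192667
  N ⇒ keep positive
  Lon: degrees = first 3 digits = 29, minutes = 38.6494; 29 + 38.6494/60 = 29.6441567
  E → positive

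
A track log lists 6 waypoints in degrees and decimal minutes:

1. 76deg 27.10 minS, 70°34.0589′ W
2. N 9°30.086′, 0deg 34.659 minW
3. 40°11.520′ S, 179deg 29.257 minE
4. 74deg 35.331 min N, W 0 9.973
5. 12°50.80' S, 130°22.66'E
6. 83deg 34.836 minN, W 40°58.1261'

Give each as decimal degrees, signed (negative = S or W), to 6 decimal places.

Point 1:
  φ: 27.1′ = 0.451667°; total 76.4516667
  S → negative
  Longitude: 70 + 34.0589/60 = 70.5676483
  hemisphere W, so the sign is −
Point 2:
  Lat: 30.086′ = 0.501433°; total 9.5014333
  N → positive
  Longitude: 34.659′ = 0.577650°; total 0.5776500
  W → negative
Point 3:
  Lat: 40 + 11.52/60 = 40.1920000
  S → negative
  λ: 179 + 29.257/60 = 179.4876167
  E ⇒ keep positive
Point 4:
  φ: 35.331′ = 0.588850°; total 74.5888500
  N → positive
  Longitude: 9.973′ = 0.166217°; total 0.1662167
  W ⇒ negate
Point 5:
  φ: 12 + 50.8/60 = 12.8466667
  S ⇒ negate
  Longitude: 130 + 22.66/60 = 130.3776667
  E → positive
Point 6:
  Latitude: 34.836′ = 0.580600°; total 83.5806000
  N → positive
  Lon: 58.1261′ = 0.968768°; total 40.9687683
  W → negative

1. -76.451667, -70.567648
2. 9.501433, -0.577650
3. -40.192000, 179.487617
4. 74.588850, -0.166217
5. -12.846667, 130.377667
6. 83.580600, -40.968768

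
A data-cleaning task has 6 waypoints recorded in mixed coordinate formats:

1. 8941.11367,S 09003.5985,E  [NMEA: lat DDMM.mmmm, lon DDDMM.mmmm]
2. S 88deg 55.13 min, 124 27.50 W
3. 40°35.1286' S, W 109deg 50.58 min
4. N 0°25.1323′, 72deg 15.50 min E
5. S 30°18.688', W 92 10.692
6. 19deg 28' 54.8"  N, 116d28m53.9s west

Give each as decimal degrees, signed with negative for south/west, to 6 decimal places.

1. -89.685228, 90.059975
2. -88.918833, -124.458333
3. -40.585477, -109.843000
4. 0.418872, 72.258333
5. -30.311467, -92.178200
6. 19.481889, -116.481639

Point 1:
  Latitude: degrees = first 2 digits = 89, minutes = 41.11367; 89 + 41.11367/60 = 89.6852278
  hemisphere S, so the sign is −
  Longitude: degrees = first 3 digits = 90, minutes = 3.5985; 90 + 3.5985/60 = 90.0599750
  E ⇒ keep positive
Point 2:
  Lat: 55.13′ = 0.918833°; total 88.9188333
  S → negative
  Lon: 27.5′ = 0.458333°; total 124.4583333
  W → negative
Point 3:
  φ: 35.1286′ = 0.585477°; total 40.5854767
  S → negative
  Lon: 109 + 50.58/60 = 109.8430000
  W → negative
Point 4:
  φ: 25.1323′ = 0.418872°; total 0.4188717
  N → positive
  Lon: 72 + 15.5/60 = 72.2583333
  E → positive
Point 5:
  Lat: 18.688′ = 0.311467°; total 30.3114667
  S ⇒ negate
  λ: 10.692′ = 0.178200°; total 92.1782000
  W ⇒ negate
Point 6:
  Lat: 19° + 28/60 + 54.8/3600 = 19 + 0.466667 + 0.015222 = 19.4818889
  N → positive
  Lon: 28′ + 53.9″ = 28.89833′; 116 + 28.89833/60 = 116.4816389
  hemisphere W, so the sign is −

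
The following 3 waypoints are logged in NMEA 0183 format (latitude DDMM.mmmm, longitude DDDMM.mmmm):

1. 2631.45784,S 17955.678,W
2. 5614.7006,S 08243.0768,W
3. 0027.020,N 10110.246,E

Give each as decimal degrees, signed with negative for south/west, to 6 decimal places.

Point 1:
  φ: degrees = first 2 digits = 26, minutes = 31.45784; 26 + 31.45784/60 = 26.5242973
  S → negative
  λ: split at 3 digits → 179° and 55.678′; 179 + 55.678/60 = 179.9279667
  W ⇒ negate
Point 2:
  φ: degrees = first 2 digits = 56, minutes = 14.7006; 56 + 14.7006/60 = 56.2450100
  hemisphere S, so the sign is −
  λ: split at 3 digits → 082° and 43.0768′; 82 + 43.0768/60 = 82.7179467
  hemisphere W, so the sign is −
Point 3:
  Latitude: degrees = first 2 digits = 0, minutes = 27.02; 0 + 27.02/60 = 0.4503333
  N → positive
  λ: split at 3 digits → 101° and 10.246′; 101 + 10.246/60 = 101.1707667
  E → positive

1. -26.524297, -179.927967
2. -56.245010, -82.717947
3. 0.450333, 101.170767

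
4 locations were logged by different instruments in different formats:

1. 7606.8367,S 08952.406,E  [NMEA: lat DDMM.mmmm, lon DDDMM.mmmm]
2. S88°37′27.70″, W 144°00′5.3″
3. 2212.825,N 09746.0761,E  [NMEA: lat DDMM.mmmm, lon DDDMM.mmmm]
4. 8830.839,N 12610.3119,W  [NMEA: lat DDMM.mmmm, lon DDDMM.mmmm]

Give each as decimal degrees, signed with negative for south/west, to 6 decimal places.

1. -76.113945, 89.873433
2. -88.624361, -144.001472
3. 22.213750, 97.767935
4. 88.513983, -126.171865

Point 1:
  φ: split at 2 digits → 76° and 6.8367′; 76 + 6.8367/60 = 76.1139450
  hemisphere S, so the sign is −
  λ: split at 3 digits → 089° and 52.406′; 89 + 52.406/60 = 89.8734333
  E ⇒ keep positive
Point 2:
  Latitude: 88° + 37/60 + 27.7/3600 = 88 + 0.616667 + 0.007694 = 88.6243611
  S ⇒ negate
  Longitude: 144 + 0/60 + 5.3/3600 = 144.0014722
  W ⇒ negate
Point 3:
  Lat: degrees = first 2 digits = 22, minutes = 12.825; 22 + 12.825/60 = 22.2137500
  N ⇒ keep positive
  Lon: split at 3 digits → 097° and 46.0761′; 97 + 46.0761/60 = 97.7679350
  E ⇒ keep positive
Point 4:
  Latitude: degrees = first 2 digits = 88, minutes = 30.839; 88 + 30.839/60 = 88.5139833
  N → positive
  λ: split at 3 digits → 126° and 10.3119′; 126 + 10.3119/60 = 126.1718650
  hemisphere W, so the sign is −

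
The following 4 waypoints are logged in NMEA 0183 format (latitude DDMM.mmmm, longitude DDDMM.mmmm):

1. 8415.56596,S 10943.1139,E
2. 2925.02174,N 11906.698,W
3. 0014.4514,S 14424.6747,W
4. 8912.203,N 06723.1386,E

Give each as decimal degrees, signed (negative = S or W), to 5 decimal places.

Point 1:
  Latitude: degrees = first 2 digits = 84, minutes = 15.56596; 84 + 15.56596/60 = 84.259433
  S → negative
  λ: split at 3 digits → 109° and 43.1139′; 109 + 43.1139/60 = 109.718565
  E ⇒ keep positive
Point 2:
  Lat: split at 2 digits → 29° and 25.02174′; 29 + 25.02174/60 = 29.417029
  N ⇒ keep positive
  λ: split at 3 digits → 119° and 6.698′; 119 + 6.698/60 = 119.111633
  W → negative
Point 3:
  Lat: split at 2 digits → 00° and 14.4514′; 0 + 14.4514/60 = 0.240857
  S → negative
  Lon: split at 3 digits → 144° and 24.6747′; 144 + 24.6747/60 = 144.411245
  hemisphere W, so the sign is −
Point 4:
  Latitude: split at 2 digits → 89° and 12.203′; 89 + 12.203/60 = 89.203383
  N → positive
  λ: degrees = first 3 digits = 67, minutes = 23.1386; 67 + 23.1386/60 = 67.385643
  E → positive

1. -84.25943, 109.71857
2. 29.41703, -119.11163
3. -0.24086, -144.41125
4. 89.20338, 67.38564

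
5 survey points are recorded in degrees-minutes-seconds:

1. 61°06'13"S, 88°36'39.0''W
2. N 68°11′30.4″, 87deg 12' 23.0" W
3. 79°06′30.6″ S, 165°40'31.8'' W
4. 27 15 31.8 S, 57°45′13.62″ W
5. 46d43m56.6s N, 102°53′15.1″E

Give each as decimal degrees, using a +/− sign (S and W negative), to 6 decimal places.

Point 1:
  Latitude: 61° + 6/60 + 13/3600 = 61 + 0.100000 + 0.003611 = 61.1036111
  S → negative
  λ: 88 + 36/60 + 39/3600 = 88.6108333
  W → negative
Point 2:
  φ: 68° + 11/60 + 30.4/3600 = 68 + 0.183333 + 0.008444 = 68.1917778
  N → positive
  Longitude: 87° + 12/60 + 23/3600 = 87 + 0.200000 + 0.006389 = 87.2063889
  hemisphere W, so the sign is −
Point 3:
  Lat: 79° + 6/60 + 30.6/3600 = 79 + 0.100000 + 0.008500 = 79.1085000
  hemisphere S, so the sign is −
  λ: 165° + 40/60 + 31.8/3600 = 165 + 0.666667 + 0.008833 = 165.6755000
  hemisphere W, so the sign is −
Point 4:
  Lat: 27° + 15/60 + 31.8/3600 = 27 + 0.250000 + 0.008833 = 27.2588333
  S → negative
  Lon: 57° + 45/60 + 13.62/3600 = 57 + 0.750000 + 0.003783 = 57.7537833
  W ⇒ negate
Point 5:
  φ: 46 + 43/60 + 56.6/3600 = 46.7323889
  N ⇒ keep positive
  λ: 102 + 53/60 + 15.1/3600 = 102.8875278
  E → positive

1. -61.103611, -88.610833
2. 68.191778, -87.206389
3. -79.108500, -165.675500
4. -27.258833, -57.753783
5. 46.732389, 102.887528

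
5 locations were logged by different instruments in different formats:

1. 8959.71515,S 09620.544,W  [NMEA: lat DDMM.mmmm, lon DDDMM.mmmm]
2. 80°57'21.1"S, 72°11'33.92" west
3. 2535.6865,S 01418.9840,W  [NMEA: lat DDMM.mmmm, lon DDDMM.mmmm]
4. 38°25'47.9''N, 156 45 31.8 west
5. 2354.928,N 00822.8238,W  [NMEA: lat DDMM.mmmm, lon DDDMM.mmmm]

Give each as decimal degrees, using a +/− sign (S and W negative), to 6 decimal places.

1. -89.995253, -96.342400
2. -80.955861, -72.192756
3. -25.594775, -14.316400
4. 38.429972, -156.758833
5. 23.915467, -8.380397

Point 1:
  Latitude: degrees = first 2 digits = 89, minutes = 59.71515; 89 + 59.71515/60 = 89.9952525
  S → negative
  λ: split at 3 digits → 096° and 20.544′; 96 + 20.544/60 = 96.3424000
  W ⇒ negate
Point 2:
  Lat: 80° + 57/60 + 21.1/3600 = 80 + 0.950000 + 0.005861 = 80.9558611
  S ⇒ negate
  λ: 11′ + 33.92″ = 11.56533′; 72 + 11.56533/60 = 72.1927556
  W ⇒ negate
Point 3:
  Lat: degrees = first 2 digits = 25, minutes = 35.6865; 25 + 35.6865/60 = 25.5947750
  S → negative
  Longitude: degrees = first 3 digits = 14, minutes = 18.984; 14 + 18.984/60 = 14.3164000
  W ⇒ negate
Point 4:
  Lat: 25′ + 47.9″ = 25.79833′; 38 + 25.79833/60 = 38.4299722
  N → positive
  λ: 156° + 45/60 + 31.8/3600 = 156 + 0.750000 + 0.008833 = 156.7588333
  hemisphere W, so the sign is −
Point 5:
  Latitude: split at 2 digits → 23° and 54.928′; 23 + 54.928/60 = 23.9154667
  N ⇒ keep positive
  λ: degrees = first 3 digits = 8, minutes = 22.8238; 8 + 22.8238/60 = 8.3803967
  W → negative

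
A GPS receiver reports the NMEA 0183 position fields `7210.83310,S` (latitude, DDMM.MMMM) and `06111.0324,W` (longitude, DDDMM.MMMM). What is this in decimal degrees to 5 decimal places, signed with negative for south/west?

-72.18055, -61.18387

Latitude: degrees = first 2 digits = 72, minutes = 10.8331; 72 + 10.8331/60 = 72.180552
S → negative
λ: split at 3 digits → 061° and 11.0324′; 61 + 11.0324/60 = 61.183873
W ⇒ negate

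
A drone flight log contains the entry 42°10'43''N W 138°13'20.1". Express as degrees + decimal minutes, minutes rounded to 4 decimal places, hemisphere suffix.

42° 10.7167′ N, 138° 13.3350′ W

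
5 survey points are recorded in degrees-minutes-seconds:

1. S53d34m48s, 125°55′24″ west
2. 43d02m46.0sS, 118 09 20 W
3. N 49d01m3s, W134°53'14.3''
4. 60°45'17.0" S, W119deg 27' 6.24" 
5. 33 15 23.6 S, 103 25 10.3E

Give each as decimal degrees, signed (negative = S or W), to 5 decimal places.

Point 1:
  φ: 34′ + 48″ = 34.80000′; 53 + 34.80000/60 = 53.580000
  S ⇒ negate
  Lon: 55′ + 24″ = 55.40000′; 125 + 55.40000/60 = 125.923333
  W → negative
Point 2:
  φ: 43° + 2/60 + 46/3600 = 43 + 0.033333 + 0.012778 = 43.046111
  S ⇒ negate
  Lon: 9′ + 20″ = 9.33333′; 118 + 9.33333/60 = 118.155556
  W ⇒ negate
Point 3:
  φ: 1′ + 3″ = 1.05000′; 49 + 1.05000/60 = 49.017500
  N ⇒ keep positive
  λ: 134° + 53/60 + 14.3/3600 = 134 + 0.883333 + 0.003972 = 134.887306
  hemisphere W, so the sign is −
Point 4:
  Latitude: 60 + 45/60 + 17/3600 = 60.754722
  S ⇒ negate
  Lon: 119 + 27/60 + 6.24/3600 = 119.451733
  W ⇒ negate
Point 5:
  Lat: 33 + 15/60 + 23.6/3600 = 33.256556
  S ⇒ negate
  Longitude: 25′ + 10.3″ = 25.17167′; 103 + 25.17167/60 = 103.419528
  E → positive

1. -53.58000, -125.92333
2. -43.04611, -118.15556
3. 49.01750, -134.88731
4. -60.75472, -119.45173
5. -33.25656, 103.41953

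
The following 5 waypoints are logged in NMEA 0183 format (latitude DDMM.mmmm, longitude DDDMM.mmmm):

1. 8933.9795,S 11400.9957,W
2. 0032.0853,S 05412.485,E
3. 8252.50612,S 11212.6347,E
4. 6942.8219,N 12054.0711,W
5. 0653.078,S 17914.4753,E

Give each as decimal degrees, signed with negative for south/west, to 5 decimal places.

Point 1:
  Lat: degrees = first 2 digits = 89, minutes = 33.9795; 89 + 33.9795/60 = 89.566325
  hemisphere S, so the sign is −
  Lon: degrees = first 3 digits = 114, minutes = 0.9957; 114 + 0.9957/60 = 114.016595
  W ⇒ negate
Point 2:
  Latitude: split at 2 digits → 00° and 32.0853′; 0 + 32.0853/60 = 0.534755
  S → negative
  Lon: degrees = first 3 digits = 54, minutes = 12.485; 54 + 12.485/60 = 54.208083
  E ⇒ keep positive
Point 3:
  Latitude: split at 2 digits → 82° and 52.50612′; 82 + 52.50612/60 = 82.875102
  S ⇒ negate
  λ: split at 3 digits → 112° and 12.6347′; 112 + 12.6347/60 = 112.210578
  E → positive
Point 4:
  φ: degrees = first 2 digits = 69, minutes = 42.8219; 69 + 42.8219/60 = 69.713698
  N ⇒ keep positive
  Lon: degrees = first 3 digits = 120, minutes = 54.0711; 120 + 54.0711/60 = 120.901185
  W → negative
Point 5:
  Lat: split at 2 digits → 06° and 53.078′; 6 + 53.078/60 = 6.884633
  hemisphere S, so the sign is −
  Lon: degrees = first 3 digits = 179, minutes = 14.4753; 179 + 14.4753/60 = 179.241255
  E ⇒ keep positive

1. -89.56633, -114.01660
2. -0.53476, 54.20808
3. -82.87510, 112.21058
4. 69.71370, -120.90119
5. -6.88463, 179.24126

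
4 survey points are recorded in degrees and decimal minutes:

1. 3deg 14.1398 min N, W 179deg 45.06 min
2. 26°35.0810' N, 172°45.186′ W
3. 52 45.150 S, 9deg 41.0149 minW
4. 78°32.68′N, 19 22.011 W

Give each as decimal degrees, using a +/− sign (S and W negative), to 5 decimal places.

1. 3.23566, -179.75100
2. 26.58468, -172.75310
3. -52.75250, -9.68358
4. 78.54467, -19.36685

Point 1:
  Latitude: 14.1398′ = 0.235663°; total 3.235663
  N ⇒ keep positive
  Longitude: 179 + 45.06/60 = 179.751000
  W ⇒ negate
Point 2:
  φ: 35.081′ = 0.584683°; total 26.584683
  N ⇒ keep positive
  Lon: 45.186′ = 0.753100°; total 172.753100
  W → negative
Point 3:
  Latitude: 52 + 45.15/60 = 52.752500
  S → negative
  Lon: 41.0149′ = 0.683582°; total 9.683582
  W ⇒ negate
Point 4:
  φ: 78 + 32.68/60 = 78.544667
  N → positive
  Longitude: 19 + 22.011/60 = 19.366850
  hemisphere W, so the sign is −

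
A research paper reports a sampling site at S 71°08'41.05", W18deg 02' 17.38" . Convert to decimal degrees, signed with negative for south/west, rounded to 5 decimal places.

Lat: 71° + 8/60 + 41.05/3600 = 71 + 0.133333 + 0.011403 = 71.144736
S → negative
Lon: 2′ + 17.38″ = 2.28967′; 18 + 2.28967/60 = 18.038161
hemisphere W, so the sign is −

-71.14474, -18.03816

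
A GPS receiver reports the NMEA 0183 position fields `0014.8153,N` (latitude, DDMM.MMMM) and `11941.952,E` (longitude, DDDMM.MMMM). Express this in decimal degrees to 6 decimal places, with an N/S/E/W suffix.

Latitude: split at 2 digits → 00° and 14.8153′; 0 + 14.8153/60 = 0.2469217
Longitude: split at 3 digits → 119° and 41.952′; 119 + 41.952/60 = 119.6992000

0.246922° N, 119.699200° E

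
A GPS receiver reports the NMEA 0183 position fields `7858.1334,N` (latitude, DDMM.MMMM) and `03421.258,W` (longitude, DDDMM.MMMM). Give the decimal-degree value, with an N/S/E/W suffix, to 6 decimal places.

78.968890° N, 34.354300° W

φ: degrees = first 2 digits = 78, minutes = 58.1334; 78 + 58.1334/60 = 78.9688900
Lon: split at 3 digits → 034° and 21.258′; 34 + 21.258/60 = 34.3543000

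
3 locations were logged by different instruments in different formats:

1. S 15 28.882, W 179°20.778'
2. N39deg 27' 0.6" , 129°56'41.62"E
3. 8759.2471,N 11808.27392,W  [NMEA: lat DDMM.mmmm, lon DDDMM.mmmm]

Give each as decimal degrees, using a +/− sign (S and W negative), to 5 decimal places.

1. -15.48137, -179.34630
2. 39.45017, 129.94489
3. 87.98745, -118.13790

Point 1:
  φ: 28.882′ = 0.481367°; total 15.481367
  S → negative
  λ: 179 + 20.778/60 = 179.346300
  hemisphere W, so the sign is −
Point 2:
  Latitude: 39° + 27/60 + 0.6/3600 = 39 + 0.450000 + 0.000167 = 39.450167
  N ⇒ keep positive
  Longitude: 129 + 56/60 + 41.62/3600 = 129.944894
  E → positive
Point 3:
  Latitude: split at 2 digits → 87° and 59.2471′; 87 + 59.2471/60 = 87.987452
  N → positive
  λ: degrees = first 3 digits = 118, minutes = 8.27392; 118 + 8.27392/60 = 118.137899
  W ⇒ negate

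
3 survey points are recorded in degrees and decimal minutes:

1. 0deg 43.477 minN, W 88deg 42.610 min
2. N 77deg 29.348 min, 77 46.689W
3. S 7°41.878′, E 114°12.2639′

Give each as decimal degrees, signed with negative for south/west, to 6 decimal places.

Point 1:
  Latitude: 0 + 43.477/60 = 0.7246167
  N ⇒ keep positive
  Longitude: 42.61′ = 0.710167°; total 88.7101667
  hemisphere W, so the sign is −
Point 2:
  φ: 77 + 29.348/60 = 77.4891333
  N → positive
  λ: 77 + 46.689/60 = 77.7781500
  W → negative
Point 3:
  Lat: 7 + 41.878/60 = 7.6979667
  S ⇒ negate
  λ: 114 + 12.2639/60 = 114.2043983
  E ⇒ keep positive

1. 0.724617, -88.710167
2. 77.489133, -77.778150
3. -7.697967, 114.204398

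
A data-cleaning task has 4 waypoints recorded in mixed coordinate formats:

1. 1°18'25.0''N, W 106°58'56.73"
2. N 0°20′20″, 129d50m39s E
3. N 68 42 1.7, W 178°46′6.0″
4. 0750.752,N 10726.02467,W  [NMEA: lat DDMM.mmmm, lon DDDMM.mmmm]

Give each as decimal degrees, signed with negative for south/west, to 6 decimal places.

1. 1.306944, -106.982425
2. 0.338889, 129.844167
3. 68.700472, -178.768333
4. 7.845867, -107.433745

Point 1:
  Latitude: 1 + 18/60 + 25/3600 = 1.3069444
  N ⇒ keep positive
  Longitude: 58′ + 56.73″ = 58.94550′; 106 + 58.94550/60 = 106.9824250
  hemisphere W, so the sign is −
Point 2:
  Latitude: 20′ + 20″ = 20.33333′; 0 + 20.33333/60 = 0.3388889
  N ⇒ keep positive
  Longitude: 129 + 50/60 + 39/3600 = 129.8441667
  E → positive
Point 3:
  φ: 68° + 42/60 + 1.7/3600 = 68 + 0.700000 + 0.000472 = 68.7004722
  N → positive
  λ: 178° + 46/60 + 6/3600 = 178 + 0.766667 + 0.001667 = 178.7683333
  W → negative
Point 4:
  Lat: split at 2 digits → 07° and 50.752′; 7 + 50.752/60 = 7.8458667
  N → positive
  Lon: split at 3 digits → 107° and 26.02467′; 107 + 26.02467/60 = 107.4337445
  W → negative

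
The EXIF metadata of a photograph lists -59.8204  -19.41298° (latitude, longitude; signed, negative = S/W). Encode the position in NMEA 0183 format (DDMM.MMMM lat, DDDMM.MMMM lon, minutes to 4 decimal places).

Latitude is negative → S; |value| = 59.820400
Lat: fractional part 0.820400 → 49.224000 minutes
Longitude is negative → W; |value| = 19.412980
Lon: minutes = (19.412980 − 19) × 60 = 24.778800

5949.2240,S / 01924.7788,W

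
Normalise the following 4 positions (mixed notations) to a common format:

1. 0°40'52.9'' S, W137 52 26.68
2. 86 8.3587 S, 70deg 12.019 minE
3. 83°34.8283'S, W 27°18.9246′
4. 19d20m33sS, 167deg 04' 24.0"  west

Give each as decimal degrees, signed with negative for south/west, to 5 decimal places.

Point 1:
  Lat: 0° + 40/60 + 52.9/3600 = 0 + 0.666667 + 0.014694 = 0.681361
  S ⇒ negate
  Lon: 137° + 52/60 + 26.68/3600 = 137 + 0.866667 + 0.007411 = 137.874078
  W ⇒ negate
Point 2:
  φ: 86 + 8.3587/60 = 86.139312
  S ⇒ negate
  Lon: 70 + 12.019/60 = 70.200317
  E ⇒ keep positive
Point 3:
  φ: 34.8283′ = 0.580472°; total 83.580472
  S → negative
  Longitude: 27 + 18.9246/60 = 27.315410
  W ⇒ negate
Point 4:
  Latitude: 20′ + 33″ = 20.55000′; 19 + 20.55000/60 = 19.342500
  hemisphere S, so the sign is −
  Lon: 167 + 4/60 + 24/3600 = 167.073333
  W ⇒ negate

1. -0.68136, -137.87408
2. -86.13931, 70.20032
3. -83.58047, -27.31541
4. -19.34250, -167.07333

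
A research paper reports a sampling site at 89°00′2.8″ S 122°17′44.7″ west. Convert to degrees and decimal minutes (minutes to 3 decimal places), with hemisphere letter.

89° 0.047′ S, 122° 17.745′ W

φ: seconds/60 = 0.04667; minutes = 0 + 0.04667 = 0.04667
λ: 17 + 44.7/60 = 17.74500′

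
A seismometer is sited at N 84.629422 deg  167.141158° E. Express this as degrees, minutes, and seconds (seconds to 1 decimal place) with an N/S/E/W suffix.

84°37′45.9″ N, 167°08′28.2″ E

Latitude: whole degrees 84; 37.76532′ → 37′ and 45.919″
Lon: 0.141158 × 60 = 8.46948′ → 8′, remainder × 60 = 28.169″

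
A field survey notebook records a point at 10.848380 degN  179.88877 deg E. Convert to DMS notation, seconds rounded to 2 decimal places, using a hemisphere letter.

φ: 0.848380° → 50.90280′; 0.90280 × 60 = 54.1680″
Lon: 0.888770 × 60 = 53.32620′ → 53′, remainder × 60 = 19.5720″

10°50′54.17″ N, 179°53′19.57″ E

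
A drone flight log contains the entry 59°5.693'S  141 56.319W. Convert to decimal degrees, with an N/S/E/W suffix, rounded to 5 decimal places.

Lat: 5.693′ = 0.094883°; total 59.094883
λ: 141 + 56.319/60 = 141.938650

59.09488° S, 141.93865° W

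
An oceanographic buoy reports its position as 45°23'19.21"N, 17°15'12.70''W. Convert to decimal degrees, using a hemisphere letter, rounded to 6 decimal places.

45.388669° N, 17.253528° W

Latitude: 45 + 23/60 + 19.21/3600 = 45.3886694
λ: 17 + 15/60 + 12.7/3600 = 17.2535278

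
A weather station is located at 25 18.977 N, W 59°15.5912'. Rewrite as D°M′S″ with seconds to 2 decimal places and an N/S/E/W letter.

φ: 18.97700′ → 18′ and 0.97700 × 60 = 58.6200″
Longitude: 15.59120′ → 15′ and 0.59120 × 60 = 35.4720″

25°18′58.62″ N, 59°15′35.47″ W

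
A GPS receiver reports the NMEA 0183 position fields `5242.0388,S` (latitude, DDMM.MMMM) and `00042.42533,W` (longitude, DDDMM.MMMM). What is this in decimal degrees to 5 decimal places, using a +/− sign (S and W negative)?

-52.70065, -0.70709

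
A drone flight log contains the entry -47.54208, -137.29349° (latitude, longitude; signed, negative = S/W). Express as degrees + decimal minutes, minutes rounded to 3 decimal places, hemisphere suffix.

Latitude is negative → S; |value| = 47.542080
Lat: fractional part 0.542080 → 32.52480 minutes
Longitude is negative → W; |value| = 137.293490
λ: fractional part 0.293490 → 17.60940 minutes

47° 32.525′ S, 137° 17.609′ W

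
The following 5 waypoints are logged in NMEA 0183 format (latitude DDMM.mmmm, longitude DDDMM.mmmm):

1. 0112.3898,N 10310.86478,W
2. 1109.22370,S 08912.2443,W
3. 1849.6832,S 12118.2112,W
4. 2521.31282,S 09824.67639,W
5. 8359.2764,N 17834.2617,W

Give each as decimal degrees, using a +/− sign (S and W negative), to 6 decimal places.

1. 1.206497, -103.181080
2. -11.153728, -89.204072
3. -18.828053, -121.303520
4. -25.355214, -98.411273
5. 83.987940, -178.571028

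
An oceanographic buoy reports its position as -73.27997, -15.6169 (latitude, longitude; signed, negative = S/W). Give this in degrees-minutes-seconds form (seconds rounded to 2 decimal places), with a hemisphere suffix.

Latitude is negative → S; |value| = 73.279970
Latitude: 0.279970 × 60 = 16.79820′ → 16′, remainder × 60 = 47.8920″
Longitude is negative → W; |value| = 15.616900
Lon: 0.616900 × 60 = 37.01400′ → 37′, remainder × 60 = 0.8400″

73°16′47.89″ S, 15°37′0.84″ W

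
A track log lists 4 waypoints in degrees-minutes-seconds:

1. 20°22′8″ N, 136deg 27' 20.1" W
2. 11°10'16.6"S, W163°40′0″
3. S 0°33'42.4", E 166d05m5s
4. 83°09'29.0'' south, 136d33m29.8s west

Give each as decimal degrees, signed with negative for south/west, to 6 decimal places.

1. 20.368889, -136.455583
2. -11.171278, -163.666667
3. -0.561778, 166.084722
4. -83.158056, -136.558278

Point 1:
  Lat: 22′ + 8″ = 22.13333′; 20 + 22.13333/60 = 20.3688889
  N ⇒ keep positive
  Longitude: 136° + 27/60 + 20.1/3600 = 136 + 0.450000 + 0.005583 = 136.4555833
  hemisphere W, so the sign is −
Point 2:
  Lat: 11° + 10/60 + 16.6/3600 = 11 + 0.166667 + 0.004611 = 11.1712778
  hemisphere S, so the sign is −
  λ: 163° + 40/60 + 0/3600 = 163 + 0.666667 + 0.000000 = 163.6666667
  W ⇒ negate
Point 3:
  Lat: 0 + 33/60 + 42.4/3600 = 0.5617778
  S → negative
  λ: 5′ + 5″ = 5.08333′; 166 + 5.08333/60 = 166.0847222
  E → positive
Point 4:
  φ: 83 + 9/60 + 29/3600 = 83.1580556
  S ⇒ negate
  Longitude: 33′ + 29.8″ = 33.49667′; 136 + 33.49667/60 = 136.5582778
  W ⇒ negate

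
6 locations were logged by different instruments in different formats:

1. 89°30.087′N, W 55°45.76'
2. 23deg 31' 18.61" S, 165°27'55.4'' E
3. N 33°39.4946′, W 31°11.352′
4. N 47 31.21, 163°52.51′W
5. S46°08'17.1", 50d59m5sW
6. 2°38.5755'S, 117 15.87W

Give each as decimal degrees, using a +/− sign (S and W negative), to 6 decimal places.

1. 89.501450, -55.762667
2. -23.521836, 165.465389
3. 33.658243, -31.189200
4. 47.520167, -163.875167
5. -46.138083, -50.984722
6. -2.642925, -117.264500

Point 1:
  φ: 30.087′ = 0.501450°; total 89.5014500
  N ⇒ keep positive
  Longitude: 45.76′ = 0.762667°; total 55.7626667
  hemisphere W, so the sign is −
Point 2:
  Lat: 23 + 31/60 + 18.61/3600 = 23.5218361
  S → negative
  Lon: 165° + 27/60 + 55.4/3600 = 165 + 0.450000 + 0.015389 = 165.4653889
  E ⇒ keep positive
Point 3:
  Latitude: 39.4946′ = 0.658243°; total 33.6582433
  N → positive
  Lon: 11.352′ = 0.189200°; total 31.1892000
  W ⇒ negate
Point 4:
  Lat: 31.21′ = 0.520167°; total 47.5201667
  N → positive
  Lon: 52.51′ = 0.875167°; total 163.8751667
  W → negative
Point 5:
  Latitude: 8′ + 17.1″ = 8.28500′; 46 + 8.28500/60 = 46.1380833
  S → negative
  Longitude: 50° + 59/60 + 5/3600 = 50 + 0.983333 + 0.001389 = 50.9847222
  hemisphere W, so the sign is −
Point 6:
  Lat: 38.5755′ = 0.642925°; total 2.6429250
  S → negative
  λ: 15.87′ = 0.264500°; total 117.2645000
  hemisphere W, so the sign is −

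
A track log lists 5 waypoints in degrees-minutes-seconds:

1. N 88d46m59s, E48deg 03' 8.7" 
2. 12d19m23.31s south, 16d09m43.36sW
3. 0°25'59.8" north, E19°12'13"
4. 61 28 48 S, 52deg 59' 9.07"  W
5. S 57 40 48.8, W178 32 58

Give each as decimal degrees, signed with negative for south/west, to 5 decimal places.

1. 88.78306, 48.05242
2. -12.32314, -16.16204
3. 0.43328, 19.20361
4. -61.48000, -52.98585
5. -57.68022, -178.54944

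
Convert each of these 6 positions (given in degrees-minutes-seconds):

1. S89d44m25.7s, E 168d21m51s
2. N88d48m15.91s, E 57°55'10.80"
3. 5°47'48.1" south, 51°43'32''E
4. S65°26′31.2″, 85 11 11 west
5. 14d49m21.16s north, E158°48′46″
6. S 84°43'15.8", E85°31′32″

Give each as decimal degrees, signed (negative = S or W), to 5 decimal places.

1. -89.74047, 168.36417
2. 88.80442, 57.91967
3. -5.79669, 51.72556
4. -65.44200, -85.18639
5. 14.82254, 158.81278
6. -84.72106, 85.52556

Point 1:
  φ: 44′ + 25.7″ = 44.42833′; 89 + 44.42833/60 = 89.740472
  S → negative
  Longitude: 21′ + 51″ = 21.85000′; 168 + 21.85000/60 = 168.364167
  E → positive
Point 2:
  Latitude: 88 + 48/60 + 15.91/3600 = 88.804419
  N ⇒ keep positive
  Lon: 57° + 55/60 + 10.8/3600 = 57 + 0.916667 + 0.003000 = 57.919667
  E ⇒ keep positive
Point 3:
  φ: 5 + 47/60 + 48.1/3600 = 5.796694
  S → negative
  Lon: 51° + 43/60 + 32/3600 = 51 + 0.716667 + 0.008889 = 51.725556
  E → positive
Point 4:
  Latitude: 65 + 26/60 + 31.2/3600 = 65.442000
  hemisphere S, so the sign is −
  Longitude: 85 + 11/60 + 11/3600 = 85.186389
  W → negative
Point 5:
  Lat: 14° + 49/60 + 21.16/3600 = 14 + 0.816667 + 0.005878 = 14.822544
  N → positive
  Lon: 158 + 48/60 + 46/3600 = 158.812778
  E → positive
Point 6:
  Lat: 43′ + 15.8″ = 43.26333′; 84 + 43.26333/60 = 84.721056
  hemisphere S, so the sign is −
  λ: 85° + 31/60 + 32/3600 = 85 + 0.516667 + 0.008889 = 85.525556
  E → positive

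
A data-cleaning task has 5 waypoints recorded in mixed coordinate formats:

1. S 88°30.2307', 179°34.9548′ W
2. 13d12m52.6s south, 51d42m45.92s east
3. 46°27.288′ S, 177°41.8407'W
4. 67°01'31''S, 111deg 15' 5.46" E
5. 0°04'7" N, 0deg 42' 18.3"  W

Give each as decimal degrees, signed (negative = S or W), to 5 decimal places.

Point 1:
  φ: 88 + 30.2307/60 = 88.503845
  hemisphere S, so the sign is −
  λ: 179 + 34.9548/60 = 179.582580
  W ⇒ negate
Point 2:
  Lat: 12′ + 52.6″ = 12.87667′; 13 + 12.87667/60 = 13.214611
  S ⇒ negate
  Lon: 51° + 42/60 + 45.92/3600 = 51 + 0.700000 + 0.012756 = 51.712756
  E ⇒ keep positive
Point 3:
  φ: 27.288′ = 0.454800°; total 46.454800
  S → negative
  Longitude: 41.8407′ = 0.697345°; total 177.697345
  W ⇒ negate
Point 4:
  φ: 67° + 1/60 + 31/3600 = 67 + 0.016667 + 0.008611 = 67.025278
  hemisphere S, so the sign is −
  λ: 111° + 15/60 + 5.46/3600 = 111 + 0.250000 + 0.001517 = 111.251517
  E → positive
Point 5:
  φ: 0 + 4/60 + 7/3600 = 0.068611
  N → positive
  Lon: 0° + 42/60 + 18.3/3600 = 0 + 0.700000 + 0.005083 = 0.705083
  W ⇒ negate

1. -88.50385, -179.58258
2. -13.21461, 51.71276
3. -46.45480, -177.69735
4. -67.02528, 111.25152
5. 0.06861, -0.70508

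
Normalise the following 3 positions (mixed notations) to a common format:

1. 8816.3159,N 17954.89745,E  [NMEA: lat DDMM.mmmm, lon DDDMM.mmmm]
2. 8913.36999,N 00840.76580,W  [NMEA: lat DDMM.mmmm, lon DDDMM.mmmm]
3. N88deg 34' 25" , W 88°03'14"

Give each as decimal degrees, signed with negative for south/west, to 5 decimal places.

1. 88.27193, 179.91496
2. 89.22283, -8.67943
3. 88.57361, -88.05389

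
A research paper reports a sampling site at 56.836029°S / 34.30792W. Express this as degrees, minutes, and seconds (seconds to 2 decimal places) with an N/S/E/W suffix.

56°50′9.70″ S, 34°18′28.51″ W

Latitude: 0.836029° → 50.16174′; 0.16174 × 60 = 9.7044″
Lon: whole degrees 34; 18.47520′ → 18′ and 28.5120″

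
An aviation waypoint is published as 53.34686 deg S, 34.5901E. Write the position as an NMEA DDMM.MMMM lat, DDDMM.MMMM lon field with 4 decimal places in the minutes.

5320.8116,S / 03435.4060,E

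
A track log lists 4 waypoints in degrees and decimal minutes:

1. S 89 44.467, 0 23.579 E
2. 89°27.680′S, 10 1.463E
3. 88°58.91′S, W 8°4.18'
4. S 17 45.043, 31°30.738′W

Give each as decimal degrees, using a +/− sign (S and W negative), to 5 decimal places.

1. -89.74112, 0.39298
2. -89.46133, 10.02438
3. -88.98183, -8.06967
4. -17.75072, -31.51230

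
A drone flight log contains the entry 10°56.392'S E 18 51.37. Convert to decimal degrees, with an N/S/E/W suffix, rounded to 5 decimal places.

Lat: 10 + 56.392/60 = 10.939867
Lon: 18 + 51.37/60 = 18.856167

10.93987° S, 18.85617° E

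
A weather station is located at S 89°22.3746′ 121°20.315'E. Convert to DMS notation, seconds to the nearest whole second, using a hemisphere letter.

89°22′22″ S, 121°20′19″ E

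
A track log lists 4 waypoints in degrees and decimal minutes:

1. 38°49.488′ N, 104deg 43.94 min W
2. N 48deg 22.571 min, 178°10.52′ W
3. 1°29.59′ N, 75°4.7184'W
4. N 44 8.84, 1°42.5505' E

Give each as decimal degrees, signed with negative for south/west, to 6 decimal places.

Point 1:
  Latitude: 49.488′ = 0.824800°; total 38.8248000
  N → positive
  Longitude: 43.94′ = 0.732333°; total 104.7323333
  W → negative
Point 2:
  Lat: 22.571′ = 0.376183°; total 48.3761833
  N ⇒ keep positive
  Longitude: 10.52′ = 0.175333°; total 178.1753333
  W → negative
Point 3:
  Latitude: 29.59′ = 0.493167°; total 1.4931667
  N → positive
  Lon: 75 + 4.7184/60 = 75.0786400
  W → negative
Point 4:
  Lat: 8.84′ = 0.147333°; total 44.1473333
  N → positive
  Lon: 42.5505′ = 0.709175°; total 1.7091750
  E → positive

1. 38.824800, -104.732333
2. 48.376183, -178.175333
3. 1.493167, -75.078640
4. 44.147333, 1.709175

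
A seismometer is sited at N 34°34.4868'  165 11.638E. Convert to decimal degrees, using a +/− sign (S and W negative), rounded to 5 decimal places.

34.57478, 165.19397

Latitude: 34 + 34.4868/60 = 34.574780
N ⇒ keep positive
Longitude: 11.638′ = 0.193967°; total 165.193967
E ⇒ keep positive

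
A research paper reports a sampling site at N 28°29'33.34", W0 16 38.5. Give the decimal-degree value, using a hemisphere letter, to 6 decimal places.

28.492594° N, 0.277361° W

φ: 29′ + 33.34″ = 29.55567′; 28 + 29.55567/60 = 28.4925944
Lon: 0° + 16/60 + 38.5/3600 = 0 + 0.266667 + 0.010694 = 0.2773611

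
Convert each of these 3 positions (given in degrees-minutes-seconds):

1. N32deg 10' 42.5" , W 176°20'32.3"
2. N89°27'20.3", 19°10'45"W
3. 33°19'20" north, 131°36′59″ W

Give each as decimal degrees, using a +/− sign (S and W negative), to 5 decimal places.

1. 32.17847, -176.34231
2. 89.45564, -19.17917
3. 33.32222, -131.61639

Point 1:
  Latitude: 32 + 10/60 + 42.5/3600 = 32.178472
  N → positive
  Longitude: 176 + 20/60 + 32.3/3600 = 176.342306
  W ⇒ negate
Point 2:
  Latitude: 27′ + 20.3″ = 27.33833′; 89 + 27.33833/60 = 89.455639
  N ⇒ keep positive
  Longitude: 19° + 10/60 + 45/3600 = 19 + 0.166667 + 0.012500 = 19.179167
  W → negative
Point 3:
  φ: 19′ + 20″ = 19.33333′; 33 + 19.33333/60 = 33.322222
  N ⇒ keep positive
  Lon: 131° + 36/60 + 59/3600 = 131 + 0.600000 + 0.016389 = 131.616389
  W ⇒ negate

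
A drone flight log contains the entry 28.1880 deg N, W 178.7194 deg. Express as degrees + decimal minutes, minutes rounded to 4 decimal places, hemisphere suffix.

28° 11.2800′ N, 178° 43.1640′ W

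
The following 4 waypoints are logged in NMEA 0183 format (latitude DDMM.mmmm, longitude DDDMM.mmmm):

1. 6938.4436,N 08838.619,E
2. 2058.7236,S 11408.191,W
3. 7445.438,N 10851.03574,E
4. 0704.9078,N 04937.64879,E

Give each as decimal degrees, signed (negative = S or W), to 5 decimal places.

1. 69.64073, 88.64365
2. -20.97873, -114.13652
3. 74.75730, 108.85060
4. 7.08180, 49.62748

Point 1:
  Latitude: degrees = first 2 digits = 69, minutes = 38.4436; 69 + 38.4436/60 = 69.640727
  N → positive
  λ: degrees = first 3 digits = 88, minutes = 38.619; 88 + 38.619/60 = 88.643650
  E → positive
Point 2:
  φ: degrees = first 2 digits = 20, minutes = 58.7236; 20 + 58.7236/60 = 20.978727
  S → negative
  Lon: split at 3 digits → 114° and 8.191′; 114 + 8.191/60 = 114.136517
  hemisphere W, so the sign is −
Point 3:
  Latitude: split at 2 digits → 74° and 45.438′; 74 + 45.438/60 = 74.757300
  N → positive
  Longitude: split at 3 digits → 108° and 51.03574′; 108 + 51.03574/60 = 108.850596
  E ⇒ keep positive
Point 4:
  φ: split at 2 digits → 07° and 4.9078′; 7 + 4.9078/60 = 7.081797
  N ⇒ keep positive
  Lon: degrees = first 3 digits = 49, minutes = 37.64879; 49 + 37.64879/60 = 49.627480
  E ⇒ keep positive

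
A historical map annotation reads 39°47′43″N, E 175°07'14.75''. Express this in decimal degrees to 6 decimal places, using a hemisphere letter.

Latitude: 39° + 47/60 + 43/3600 = 39 + 0.783333 + 0.011944 = 39.7952778
Lon: 175 + 7/60 + 14.75/3600 = 175.1207639

39.795278° N, 175.120764° E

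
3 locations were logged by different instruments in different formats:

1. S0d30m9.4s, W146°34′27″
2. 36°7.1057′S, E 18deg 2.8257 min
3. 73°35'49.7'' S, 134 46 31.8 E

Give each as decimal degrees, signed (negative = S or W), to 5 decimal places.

Point 1:
  φ: 0° + 30/60 + 9.4/3600 = 0 + 0.500000 + 0.002611 = 0.502611
  S ⇒ negate
  Lon: 146 + 34/60 + 27/3600 = 146.574167
  W ⇒ negate
Point 2:
  Lat: 36 + 7.1057/60 = 36.118428
  S ⇒ negate
  λ: 2.8257′ = 0.047095°; total 18.047095
  E → positive
Point 3:
  Latitude: 73° + 35/60 + 49.7/3600 = 73 + 0.583333 + 0.013806 = 73.597139
  S → negative
  λ: 134° + 46/60 + 31.8/3600 = 134 + 0.766667 + 0.008833 = 134.775500
  E → positive

1. -0.50261, -146.57417
2. -36.11843, 18.04710
3. -73.59714, 134.77550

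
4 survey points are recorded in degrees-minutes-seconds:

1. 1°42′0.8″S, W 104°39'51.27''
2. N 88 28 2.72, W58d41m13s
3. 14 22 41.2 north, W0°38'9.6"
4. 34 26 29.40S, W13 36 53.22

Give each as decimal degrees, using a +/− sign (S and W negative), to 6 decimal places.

Point 1:
  Latitude: 1° + 42/60 + 0.8/3600 = 1 + 0.700000 + 0.000222 = 1.7002222
  S → negative
  λ: 39′ + 51.27″ = 39.85450′; 104 + 39.85450/60 = 104.6642417
  hemisphere W, so the sign is −
Point 2:
  Latitude: 28′ + 2.72″ = 28.04533′; 88 + 28.04533/60 = 88.4674222
  N → positive
  λ: 58 + 41/60 + 13/3600 = 58.6869444
  hemisphere W, so the sign is −
Point 3:
  Latitude: 14 + 22/60 + 41.2/3600 = 14.3781111
  N ⇒ keep positive
  λ: 38′ + 9.6″ = 38.16000′; 0 + 38.16000/60 = 0.6360000
  W ⇒ negate
Point 4:
  φ: 34° + 26/60 + 29.4/3600 = 34 + 0.433333 + 0.008167 = 34.4415000
  S ⇒ negate
  Lon: 36′ + 53.22″ = 36.88700′; 13 + 36.88700/60 = 13.6147833
  W ⇒ negate

1. -1.700222, -104.664242
2. 88.467422, -58.686944
3. 14.378111, -0.636000
4. -34.441500, -13.614783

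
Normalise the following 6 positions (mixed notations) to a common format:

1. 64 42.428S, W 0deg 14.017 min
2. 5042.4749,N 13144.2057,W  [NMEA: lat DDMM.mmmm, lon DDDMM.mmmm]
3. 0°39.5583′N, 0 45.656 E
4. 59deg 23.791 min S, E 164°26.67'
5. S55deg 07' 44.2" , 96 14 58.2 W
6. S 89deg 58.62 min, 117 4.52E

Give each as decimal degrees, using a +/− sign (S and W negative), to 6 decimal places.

Point 1:
  φ: 42.428′ = 0.707133°; total 64.7071333
  S → negative
  λ: 0 + 14.017/60 = 0.2336167
  W ⇒ negate
Point 2:
  Latitude: split at 2 digits → 50° and 42.4749′; 50 + 42.4749/60 = 50.7079150
  N ⇒ keep positive
  Lon: degrees = first 3 digits = 131, minutes = 44.2057; 131 + 44.2057/60 = 131.7367617
  W → negative
Point 3:
  Latitude: 39.5583′ = 0.659305°; total 0.6593050
  N ⇒ keep positive
  Lon: 0 + 45.656/60 = 0.7609333
  E ⇒ keep positive
Point 4:
  Lat: 23.791′ = 0.396517°; total 59.3965167
  hemisphere S, so the sign is −
  Lon: 26.67′ = 0.444500°; total 164.4445000
  E → positive
Point 5:
  φ: 55° + 7/60 + 44.2/3600 = 55 + 0.116667 + 0.012278 = 55.1289444
  hemisphere S, so the sign is −
  Longitude: 14′ + 58.2″ = 14.97000′; 96 + 14.97000/60 = 96.2495000
  hemisphere W, so the sign is −
Point 6:
  φ: 58.62′ = 0.977000°; total 89.9770000
  S ⇒ negate
  Longitude: 4.52′ = 0.075333°; total 117.0753333
  E ⇒ keep positive

1. -64.707133, -0.233617
2. 50.707915, -131.736762
3. 0.659305, 0.760933
4. -59.396517, 164.444500
5. -55.128944, -96.249500
6. -89.977000, 117.075333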